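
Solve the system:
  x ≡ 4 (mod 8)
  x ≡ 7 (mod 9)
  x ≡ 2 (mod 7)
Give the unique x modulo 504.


Moduli 8, 9, 7 are pairwise coprime; by CRT there is a unique solution modulo M = 8 · 9 · 7 = 504.
Solve pairwise, accumulating the modulus:
  Start with x ≡ 4 (mod 8).
  Combine with x ≡ 7 (mod 9): since gcd(8, 9) = 1, we get a unique residue mod 72.
    Write x = 4 + 8·t and substitute into x ≡ 7 (mod 9): 8·t ≡ 7 − 4 = 3 (mod 9).
    The inverse of 8 mod 9 is 8 (since 8·8 = 64 = 7·9 + 1), so t ≡ 8·3 = 24 ≡ 6 (mod 9).
    Then x = 4 + 8·6 = 52, valid modulo lcm(8, 9) = 72: x ≡ 52 (mod 72).
  Combine with x ≡ 2 (mod 7): since gcd(72, 7) = 1, we get a unique residue mod 504.
    Write x = 52 + 72·t and substitute into x ≡ 2 (mod 7): 72·t ≡ 2 − 52 = -50 (mod 7).
    Reduce coefficients mod 7: 2·t ≡ 6 (mod 7).
    The inverse of 2 mod 7 is 4 (since 2·4 = 8 = 1·7 + 1), so t ≡ 4·6 = 24 ≡ 3 (mod 7).
    Then x = 52 + 72·3 = 268, valid modulo lcm(72, 7) = 504: x ≡ 268 (mod 504).
Verify: 268 mod 8 = 4 ✓, 268 mod 9 = 7 ✓, 268 mod 7 = 2 ✓.

x ≡ 268 (mod 504).


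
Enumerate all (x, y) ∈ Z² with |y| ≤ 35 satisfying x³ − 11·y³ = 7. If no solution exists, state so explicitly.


The equation is x³ - 11y³ = 7. For fixed y, x³ = 11·y³ + 7, so a solution requires the RHS to be a perfect cube.
Strategy: iterate y from -35 to 35, compute RHS = 11·y³ + 7, and check whether it is a (positive or negative) perfect cube.
Check small values of y:
  y = 0: RHS = 7 is not a perfect cube.
  y = 1: RHS = 18 is not a perfect cube.
  y = -1: RHS = -4 is not a perfect cube.
  y = 2: RHS = 95 is not a perfect cube.
  y = -2: RHS = -81 is not a perfect cube.
  y = 3: RHS = 304 is not a perfect cube.
  y = -3: RHS = -290 is not a perfect cube.
Continuing the search up to |y| = 35 finds no solutions either.
No (x, y) in the scanned range satisfies the equation.

No integer solutions with |y| ≤ 35.


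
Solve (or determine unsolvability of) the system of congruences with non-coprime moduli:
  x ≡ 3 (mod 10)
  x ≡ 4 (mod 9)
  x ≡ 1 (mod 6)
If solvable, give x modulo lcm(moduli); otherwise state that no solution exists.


Moduli 10, 9, 6 are not pairwise coprime, so CRT works modulo lcm(m_i) when all pairwise compatibility conditions hold.
Pairwise compatibility: gcd(m_i, m_j) must divide a_i - a_j for every pair.
Merge one congruence at a time:
  Start: x ≡ 3 (mod 10).
  Combine with x ≡ 4 (mod 9): gcd(10, 9) = 1; 4 - 3 = 1, which IS divisible by 1, so compatible.
    Write x = 3 + 10·t and substitute into x ≡ 4 (mod 9): 10·t ≡ 4 − 3 = 1 (mod 9).
    Reduce coefficients mod 9: 1·t ≡ 1 (mod 9).
    So t ≡ 1 (mod 9).
    Then x = 3 + 10·1 = 13, valid modulo lcm(10, 9) = 90: x ≡ 13 (mod 90).
  Combine with x ≡ 1 (mod 6): gcd(90, 6) = 6; 1 - 13 = -12, which IS divisible by 6, so compatible.
    Write x = 13 + 90·t and substitute into x ≡ 1 (mod 6): 90·t ≡ 1 − 13 = -12 (mod 6).
    Divide the congruence (and modulus) by g = 6: 15·t ≡ -2 (mod 1).
    Modulo 1 every t works; take t = 0.
    Then x = 13 + 90·0 = 13, valid modulo lcm(90, 6) = 90: x ≡ 13 (mod 90).
Verify: 13 mod 10 = 3, 13 mod 9 = 4, 13 mod 6 = 1.

x ≡ 13 (mod 90).


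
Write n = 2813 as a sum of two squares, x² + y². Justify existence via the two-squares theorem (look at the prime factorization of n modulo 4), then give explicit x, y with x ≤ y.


Step 1: Factor n = 2813 = 29 · 97.
Step 2: Check the mod-4 condition on each prime factor: 29 ≡ 1 (mod 4), exponent 1; 97 ≡ 1 (mod 4), exponent 1.
All primes ≡ 3 (mod 4) appear to even exponent (or don't appear), so by the two-squares theorem n IS expressible as a sum of two squares.
Step 3: Build a representation. Here n = 29 · 97 is a product of primes ≡ 1 (mod 4). Each prime p ≡ 1 (mod 4) is itself a sum of two squares; find a² by testing p − a² for a perfect square:
  29: 29 − 1² = 28, 29 − 2² = 25 = 5² ⇒ 29 = 2² + 5².
  97: 97 − 1² = 96, 97 − 2² = 93, 97 − 3² = 88, 97 − 4² = 81 = 9² ⇒ 97 = 4² + 9².
  Combine using the Brahmagupta–Fibonacci identity (a² + b²)(c² + d²) = (ac − bd)² + (ad + bc)² = (ac + bd)² + (ad − bc)²:
  29 · 97 = 2813: from (2² + 5²)(4² + 9²), take (2·4 − 5·9, 2·9 + 5·4) = (8 − 45, 18 + 20) = (-37, 38); dropping signs (only squares matter) gives (37, 38); check 37² + 38² = 1369 + 1444 = 2813 ✓.
Step 4: Order so x ≤ y and verify: 37² + 38² = 1369 + 1444 = 2813 = n. ✓

n = 2813 = 37² + 38² (one valid representation with x ≤ y).


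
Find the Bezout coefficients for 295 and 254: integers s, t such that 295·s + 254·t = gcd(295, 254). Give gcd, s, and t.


Euclidean algorithm on (295, 254) — divide until remainder is 0:
  295 = 1 · 254 + 41
  254 = 6 · 41 + 8
  41 = 5 · 8 + 1
  8 = 8 · 1 + 0
gcd(295, 254) = 1.
Track Bezout coefficients alongside the remainders: start with r₀ = 295 = a·1 + b·0 (s = 1, t = 0) and r₁ = 254 = a·0 + b·1 (s = 0, t = 1); each new remainder r_{k+1} = r_{k-1} − q_k·r_k inherits s_{k+1} = s_{k-1} − q_k·s_k, t_{k+1} = t_{k-1} − q_k·t_k, so r_k = a·s_k + b·t_k at every step:
  q = 1: r = 41, s = 1 − 1·0 = 1, t = 0 − 1·1 = -1  (check: 295·1 + 254·(-1) = 41)
  q = 6: r = 8, s = 0 − 6·1 = -6, t = 1 − 6·(-1) = 7  (check: 295·(-6) + 254·7 = 8)
  q = 5: r = 1, s = 1 − 5·(-6) = 31, t = -1 − 5·7 = -36  (check: 295·31 + 254·(-36) = 1)
The row with r = 1 (the gcd) gives the Bezout coefficients s = 31, t = -36.
Result: 295 · (31) + 254 · (-36) = 1.

gcd(295, 254) = 1; s = 31, t = -36 (check: 295·31 + 254·(-36) = 1).


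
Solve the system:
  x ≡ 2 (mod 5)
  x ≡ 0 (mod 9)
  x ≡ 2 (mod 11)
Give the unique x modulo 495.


Moduli 5, 9, 11 are pairwise coprime; by CRT there is a unique solution modulo M = 5 · 9 · 11 = 495.
Solve pairwise, accumulating the modulus:
  Start with x ≡ 2 (mod 5).
  Combine with x ≡ 0 (mod 9): since gcd(5, 9) = 1, we get a unique residue mod 45.
    Write x = 2 + 5·t and substitute into x ≡ 0 (mod 9): 5·t ≡ 0 − 2 = -2 (mod 9).
    Reduce coefficients mod 9: 5·t ≡ 7 (mod 9).
    The inverse of 5 mod 9 is 2 (since 5·2 = 10 = 1·9 + 1), so t ≡ 2·7 = 14 ≡ 5 (mod 9).
    Then x = 2 + 5·5 = 27, valid modulo lcm(5, 9) = 45: x ≡ 27 (mod 45).
  Combine with x ≡ 2 (mod 11): since gcd(45, 11) = 1, we get a unique residue mod 495.
    Write x = 27 + 45·t and substitute into x ≡ 2 (mod 11): 45·t ≡ 2 − 27 = -25 (mod 11).
    Reduce coefficients mod 11: 1·t ≡ 8 (mod 11).
    So t ≡ 8 (mod 11).
    Then x = 27 + 45·8 = 387, valid modulo lcm(45, 11) = 495: x ≡ 387 (mod 495).
Verify: 387 mod 5 = 2 ✓, 387 mod 9 = 0 ✓, 387 mod 11 = 2 ✓.

x ≡ 387 (mod 495).


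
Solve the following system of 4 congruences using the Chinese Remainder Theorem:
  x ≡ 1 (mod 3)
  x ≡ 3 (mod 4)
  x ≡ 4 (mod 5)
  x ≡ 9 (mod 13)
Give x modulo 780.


Product of moduli M = 3 · 4 · 5 · 13 = 780.
Merge one congruence at a time:
  Start: x ≡ 1 (mod 3).
  Combine with x ≡ 3 (mod 4); new modulus lcm = 12.
    Write x = 1 + 3·t and substitute into x ≡ 3 (mod 4): 3·t ≡ 3 − 1 = 2 (mod 4).
    The inverse of 3 mod 4 is 3 (since 3·3 = 9 = 2·4 + 1), so t ≡ 3·2 = 6 ≡ 2 (mod 4).
    Then x = 1 + 3·2 = 7, valid modulo lcm(3, 4) = 12: x ≡ 7 (mod 12).
  Combine with x ≡ 4 (mod 5); new modulus lcm = 60.
    Write x = 7 + 12·t and substitute into x ≡ 4 (mod 5): 12·t ≡ 4 − 7 = -3 (mod 5).
    Reduce coefficients mod 5: 2·t ≡ 2 (mod 5).
    The inverse of 2 mod 5 is 3 (since 2·3 = 6 = 1·5 + 1), so t ≡ 3·2 = 6 ≡ 1 (mod 5).
    Then x = 7 + 12·1 = 19, valid modulo lcm(12, 5) = 60: x ≡ 19 (mod 60).
  Combine with x ≡ 9 (mod 13); new modulus lcm = 780.
    Write x = 19 + 60·t and substitute into x ≡ 9 (mod 13): 60·t ≡ 9 − 19 = -10 (mod 13).
    Reduce coefficients mod 13: 8·t ≡ 3 (mod 13).
    The inverse of 8 mod 13 is 5 (since 8·5 = 40 = 3·13 + 1), so t ≡ 5·3 = 15 ≡ 2 (mod 13).
    Then x = 19 + 60·2 = 139, valid modulo lcm(60, 13) = 780: x ≡ 139 (mod 780).
Verify against each original: 139 mod 3 = 1, 139 mod 4 = 3, 139 mod 5 = 4, 139 mod 13 = 9.

x ≡ 139 (mod 780).


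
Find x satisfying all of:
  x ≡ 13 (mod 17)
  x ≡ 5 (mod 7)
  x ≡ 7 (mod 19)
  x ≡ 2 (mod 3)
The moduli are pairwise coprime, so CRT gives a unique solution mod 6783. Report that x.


Product of moduli M = 17 · 7 · 19 · 3 = 6783.
Merge one congruence at a time:
  Start: x ≡ 13 (mod 17).
  Combine with x ≡ 5 (mod 7); new modulus lcm = 119.
    Write x = 13 + 17·t and substitute into x ≡ 5 (mod 7): 17·t ≡ 5 − 13 = -8 (mod 7).
    Reduce coefficients mod 7: 3·t ≡ 6 (mod 7).
    The inverse of 3 mod 7 is 5 (since 3·5 = 15 = 2·7 + 1), so t ≡ 5·6 = 30 ≡ 2 (mod 7).
    Then x = 13 + 17·2 = 47, valid modulo lcm(17, 7) = 119: x ≡ 47 (mod 119).
  Combine with x ≡ 7 (mod 19); new modulus lcm = 2261.
    Write x = 47 + 119·t and substitute into x ≡ 7 (mod 19): 119·t ≡ 7 − 47 = -40 (mod 19).
    Reduce coefficients mod 19: 5·t ≡ 17 (mod 19).
    The inverse of 5 mod 19 is 4 (since 5·4 = 20 = 1·19 + 1), so t ≡ 4·17 = 68 ≡ 11 (mod 19).
    Then x = 47 + 119·11 = 1356, valid modulo lcm(119, 19) = 2261: x ≡ 1356 (mod 2261).
  Combine with x ≡ 2 (mod 3); new modulus lcm = 6783.
    Write x = 1356 + 2261·t and substitute into x ≡ 2 (mod 3): 2261·t ≡ 2 − 1356 = -1354 (mod 3).
    Reduce coefficients mod 3: 2·t ≡ 2 (mod 3).
    The inverse of 2 mod 3 is 2 (since 2·2 = 4 = 1·3 + 1), so t ≡ 2·2 = 4 ≡ 1 (mod 3).
    Then x = 1356 + 2261·1 = 3617, valid modulo lcm(2261, 3) = 6783: x ≡ 3617 (mod 6783).
Verify against each original: 3617 mod 17 = 13, 3617 mod 7 = 5, 3617 mod 19 = 7, 3617 mod 3 = 2.

x ≡ 3617 (mod 6783).


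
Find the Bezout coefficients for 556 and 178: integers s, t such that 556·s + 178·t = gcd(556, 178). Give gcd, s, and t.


Euclidean algorithm on (556, 178) — divide until remainder is 0:
  556 = 3 · 178 + 22
  178 = 8 · 22 + 2
  22 = 11 · 2 + 0
gcd(556, 178) = 2.
Track Bezout coefficients alongside the remainders: start with r₀ = 556 = a·1 + b·0 (s = 1, t = 0) and r₁ = 178 = a·0 + b·1 (s = 0, t = 1); each new remainder r_{k+1} = r_{k-1} − q_k·r_k inherits s_{k+1} = s_{k-1} − q_k·s_k, t_{k+1} = t_{k-1} − q_k·t_k, so r_k = a·s_k + b·t_k at every step:
  q = 3: r = 22, s = 1 − 3·0 = 1, t = 0 − 3·1 = -3  (check: 556·1 + 178·(-3) = 22)
  q = 8: r = 2, s = 0 − 8·1 = -8, t = 1 − 8·(-3) = 25  (check: 556·(-8) + 178·25 = 2)
The row with r = 2 (the gcd) gives the Bezout coefficients s = -8, t = 25.
Result: 556 · (-8) + 178 · (25) = 2.

gcd(556, 178) = 2; s = -8, t = 25 (check: 556·(-8) + 178·25 = 2).


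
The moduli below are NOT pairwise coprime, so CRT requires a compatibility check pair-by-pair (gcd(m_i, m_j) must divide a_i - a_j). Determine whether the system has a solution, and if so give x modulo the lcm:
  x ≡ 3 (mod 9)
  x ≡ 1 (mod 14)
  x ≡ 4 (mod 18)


Moduli 9, 14, 18 are not pairwise coprime, so CRT works modulo lcm(m_i) when all pairwise compatibility conditions hold.
Pairwise compatibility: gcd(m_i, m_j) must divide a_i - a_j for every pair.
Merge one congruence at a time:
  Start: x ≡ 3 (mod 9).
  Combine with x ≡ 1 (mod 14): gcd(9, 14) = 1; 1 - 3 = -2, which IS divisible by 1, so compatible.
    Write x = 3 + 9·t and substitute into x ≡ 1 (mod 14): 9·t ≡ 1 − 3 = -2 (mod 14).
    Reduce coefficients mod 14: 9·t ≡ 12 (mod 14).
    The inverse of 9 mod 14 is 11 (since 9·11 = 99 = 7·14 + 1), so t ≡ 11·12 = 132 ≡ 6 (mod 14).
    Then x = 3 + 9·6 = 57, valid modulo lcm(9, 14) = 126: x ≡ 57 (mod 126).
  Combine with x ≡ 4 (mod 18): gcd(126, 18) = 18, and 4 - 57 = -53 is NOT divisible by 18.
    ⇒ system is inconsistent (no integer solution).

No solution (the system is inconsistent).


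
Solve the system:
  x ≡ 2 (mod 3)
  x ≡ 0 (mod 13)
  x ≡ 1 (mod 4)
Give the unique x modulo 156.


Moduli 3, 13, 4 are pairwise coprime; by CRT there is a unique solution modulo M = 3 · 13 · 4 = 156.
Solve pairwise, accumulating the modulus:
  Start with x ≡ 2 (mod 3).
  Combine with x ≡ 0 (mod 13): since gcd(3, 13) = 1, we get a unique residue mod 39.
    Write x = 2 + 3·t and substitute into x ≡ 0 (mod 13): 3·t ≡ 0 − 2 = -2 (mod 13).
    Reduce coefficients mod 13: 3·t ≡ 11 (mod 13).
    The inverse of 3 mod 13 is 9 (since 3·9 = 27 = 2·13 + 1), so t ≡ 9·11 = 99 ≡ 8 (mod 13).
    Then x = 2 + 3·8 = 26, valid modulo lcm(3, 13) = 39: x ≡ 26 (mod 39).
  Combine with x ≡ 1 (mod 4): since gcd(39, 4) = 1, we get a unique residue mod 156.
    Write x = 26 + 39·t and substitute into x ≡ 1 (mod 4): 39·t ≡ 1 − 26 = -25 (mod 4).
    Reduce coefficients mod 4: 3·t ≡ 3 (mod 4).
    The inverse of 3 mod 4 is 3 (since 3·3 = 9 = 2·4 + 1), so t ≡ 3·3 = 9 ≡ 1 (mod 4).
    Then x = 26 + 39·1 = 65, valid modulo lcm(39, 4) = 156: x ≡ 65 (mod 156).
Verify: 65 mod 3 = 2 ✓, 65 mod 13 = 0 ✓, 65 mod 4 = 1 ✓.

x ≡ 65 (mod 156).


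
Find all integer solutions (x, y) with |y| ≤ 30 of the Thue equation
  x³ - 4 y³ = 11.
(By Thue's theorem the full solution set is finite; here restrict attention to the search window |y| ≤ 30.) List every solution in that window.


The equation is x³ - 4y³ = 11. For fixed y, x³ = 4·y³ + 11, so a solution requires the RHS to be a perfect cube.
Strategy: iterate y from -30 to 30, compute RHS = 4·y³ + 11, and check whether it is a (positive or negative) perfect cube.
Check small values of y:
  y = 0: RHS = 11 is not a perfect cube.
  y = 1: RHS = 15 is not a perfect cube.
  y = -1: RHS = 7 is not a perfect cube.
  y = 2: RHS = 43 is not a perfect cube.
  y = -2: RHS = -21 is not a perfect cube.
  y = 3: RHS = 119 is not a perfect cube.
  y = -3: RHS = -97 is not a perfect cube.
Continuing the search up to |y| = 30 finds no solutions either.
No (x, y) in the scanned range satisfies the equation.

No integer solutions with |y| ≤ 30.


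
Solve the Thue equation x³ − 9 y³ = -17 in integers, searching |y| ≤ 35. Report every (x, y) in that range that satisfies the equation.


The equation is x³ - 9y³ = -17. For fixed y, x³ = 9·y³ − 17, so a solution requires the RHS to be a perfect cube.
Strategy: iterate y from -35 to 35, compute RHS = 9·y³ − 17, and check whether it is a (positive or negative) perfect cube.
Check small values of y:
  y = 0: RHS = -17 is not a perfect cube.
  y = 1: RHS = -8 = (-2)³ ⇒ x = -2 works.
  y = -1: RHS = -26 is not a perfect cube.
  y = 2: RHS = 55 is not a perfect cube.
  y = -2: RHS = -89 is not a perfect cube.
  y = 3: RHS = 226 is not a perfect cube.
  y = -3: RHS = -260 is not a perfect cube.
Continuing, at y = 25: RHS = 140608 = (52)³ ⇒ x = 52 works.
Searching the remaining y in |y| ≤ 35 finds no further solutions.
Collected solutions: (-2, 1), (52, 25).

Solutions (with |y| ≤ 35): (-2, 1), (52, 25).


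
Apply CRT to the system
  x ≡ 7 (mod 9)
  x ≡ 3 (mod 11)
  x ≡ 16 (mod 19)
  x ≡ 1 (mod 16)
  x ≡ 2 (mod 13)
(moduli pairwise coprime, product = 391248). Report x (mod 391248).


Product of moduli M = 9 · 11 · 19 · 16 · 13 = 391248.
Merge one congruence at a time:
  Start: x ≡ 7 (mod 9).
  Combine with x ≡ 3 (mod 11); new modulus lcm = 99.
    Write x = 7 + 9·t and substitute into x ≡ 3 (mod 11): 9·t ≡ 3 − 7 = -4 (mod 11).
    Reduce coefficients mod 11: 9·t ≡ 7 (mod 11).
    The inverse of 9 mod 11 is 5 (since 9·5 = 45 = 4·11 + 1), so t ≡ 5·7 = 35 ≡ 2 (mod 11).
    Then x = 7 + 9·2 = 25, valid modulo lcm(9, 11) = 99: x ≡ 25 (mod 99).
  Combine with x ≡ 16 (mod 19); new modulus lcm = 1881.
    Write x = 25 + 99·t and substitute into x ≡ 16 (mod 19): 99·t ≡ 16 − 25 = -9 (mod 19).
    Reduce coefficients mod 19: 4·t ≡ 10 (mod 19).
    The inverse of 4 mod 19 is 5 (since 4·5 = 20 = 1·19 + 1), so t ≡ 5·10 = 50 ≡ 12 (mod 19).
    Then x = 25 + 99·12 = 1213, valid modulo lcm(99, 19) = 1881: x ≡ 1213 (mod 1881).
  Combine with x ≡ 1 (mod 16); new modulus lcm = 30096.
    Write x = 1213 + 1881·t and substitute into x ≡ 1 (mod 16): 1881·t ≡ 1 − 1213 = -1212 (mod 16).
    Reduce coefficients mod 16: 9·t ≡ 4 (mod 16).
    The inverse of 9 mod 16 is 9 (since 9·9 = 81 = 5·16 + 1), so t ≡ 9·4 = 36 ≡ 4 (mod 16).
    Then x = 1213 + 1881·4 = 8737, valid modulo lcm(1881, 16) = 30096: x ≡ 8737 (mod 30096).
  Combine with x ≡ 2 (mod 13); new modulus lcm = 391248.
    Write x = 8737 + 30096·t and substitute into x ≡ 2 (mod 13): 30096·t ≡ 2 − 8737 = -8735 (mod 13).
    Reduce coefficients mod 13: 1·t ≡ 1 (mod 13).
    So t ≡ 1 (mod 13).
    Then x = 8737 + 30096·1 = 38833, valid modulo lcm(30096, 13) = 391248: x ≡ 38833 (mod 391248).
Verify against each original: 38833 mod 9 = 7, 38833 mod 11 = 3, 38833 mod 19 = 16, 38833 mod 16 = 1, 38833 mod 13 = 2.

x ≡ 38833 (mod 391248).


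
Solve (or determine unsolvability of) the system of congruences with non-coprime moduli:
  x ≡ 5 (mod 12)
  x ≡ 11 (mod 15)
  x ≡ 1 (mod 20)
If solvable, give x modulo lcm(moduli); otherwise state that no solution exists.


Moduli 12, 15, 20 are not pairwise coprime, so CRT works modulo lcm(m_i) when all pairwise compatibility conditions hold.
Pairwise compatibility: gcd(m_i, m_j) must divide a_i - a_j for every pair.
Merge one congruence at a time:
  Start: x ≡ 5 (mod 12).
  Combine with x ≡ 11 (mod 15): gcd(12, 15) = 3; 11 - 5 = 6, which IS divisible by 3, so compatible.
    Write x = 5 + 12·t and substitute into x ≡ 11 (mod 15): 12·t ≡ 11 − 5 = 6 (mod 15).
    Divide the congruence (and modulus) by g = 3: 4·t ≡ 2 (mod 5).
    The inverse of 4 mod 5 is 4 (since 4·4 = 16 = 3·5 + 1), so t ≡ 4·2 = 8 ≡ 3 (mod 5).
    Then x = 5 + 12·3 = 41, valid modulo lcm(12, 15) = 60: x ≡ 41 (mod 60).
  Combine with x ≡ 1 (mod 20): gcd(60, 20) = 20; 1 - 41 = -40, which IS divisible by 20, so compatible.
    Write x = 41 + 60·t and substitute into x ≡ 1 (mod 20): 60·t ≡ 1 − 41 = -40 (mod 20).
    Divide the congruence (and modulus) by g = 20: 3·t ≡ -2 (mod 1).
    Modulo 1 every t works; take t = 0.
    Then x = 41 + 60·0 = 41, valid modulo lcm(60, 20) = 60: x ≡ 41 (mod 60).
Verify: 41 mod 12 = 5, 41 mod 15 = 11, 41 mod 20 = 1.

x ≡ 41 (mod 60).


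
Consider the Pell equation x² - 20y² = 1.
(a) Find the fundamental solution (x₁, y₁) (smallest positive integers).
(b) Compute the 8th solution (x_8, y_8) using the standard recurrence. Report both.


Step 1: Find the fundamental solution (x₁, y₁) of x² - 20y² = 1.
  Expand √20 as a continued fraction. a₀ = ⌊√20⌋ = 4; iterate m_{k+1} = d_k·a_k − m_k, d_{k+1} = (20 − m_{k+1}²)/d_k, a_{k+1} = ⌊(a₀ + m_{k+1})/d_{k+1}⌋ (starting m₀ = 0, d₀ = 1), with convergents p_k = a_k·p_{k-1} + p_{k-2}, q_k = a_k·q_{k-1} + q_{k-2} (p₋₁ = 1, q₋₁ = 0):
  k = 0: a₀ = 4; p₀/q₀ = 4/1; p₀² − 20·q₀² = 16 − 20 = -4.
  k = 1: m = 4, d = 4, a = ⌊(4 + 4)/4⌋ = 2; p/q = (2·4 + 1)/(2·1 + 0) = 9/2; p² − 20·q² = 81 − 80 = 1.
  The first convergent with p² − 20·q² = 1 gives the fundamental solution (x₁, y₁) = (9, 2).
Step 2: Apply the recurrence (x_{n+1}, y_{n+1}) = (x₁x_n + 20y₁y_n, x₁y_n + y₁x_n) repeatedly.
  From (x_1, y_1) = (9, 2): x_2 = 9·9 + 20·2·2 = 161; y_2 = 9·2 + 2·9 = 36.
  From (x_2, y_2) = (161, 36): x_3 = 9·161 + 20·2·36 = 2889; y_3 = 9·36 + 2·161 = 646.
  From (x_3, y_3) = (2889, 646): x_4 = 9·2889 + 20·2·646 = 51841; y_4 = 9·646 + 2·2889 = 11592.
  From (x_4, y_4) = (51841, 11592): x_5 = 9·51841 + 20·2·11592 = 930249; y_5 = 9·11592 + 2·51841 = 208010.
  From (x_5, y_5) = (930249, 208010): x_6 = 9·930249 + 20·2·208010 = 16692641; y_6 = 9·208010 + 2·930249 = 3732588.
  From (x_6, y_6) = (16692641, 3732588): x_7 = 9·16692641 + 20·2·3732588 = 299537289; y_7 = 9·3732588 + 2·16692641 = 66978574.
  From (x_7, y_7) = (299537289, 66978574): x_8 = 9·299537289 + 20·2·66978574 = 5374978561; y_8 = 9·66978574 + 2·299537289 = 1201881744.
Step 3: Verify x_8² - 20·y_8² = 28890394531209630721 - 28890394531209630720 = 1 (should be 1). ✓

(x_1, y_1) = (9, 2); (x_8, y_8) = (5374978561, 1201881744).


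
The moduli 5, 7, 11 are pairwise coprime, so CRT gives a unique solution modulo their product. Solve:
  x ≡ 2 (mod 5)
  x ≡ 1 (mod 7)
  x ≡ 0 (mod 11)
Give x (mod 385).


Moduli 5, 7, 11 are pairwise coprime; by CRT there is a unique solution modulo M = 5 · 7 · 11 = 385.
Solve pairwise, accumulating the modulus:
  Start with x ≡ 2 (mod 5).
  Combine with x ≡ 1 (mod 7): since gcd(5, 7) = 1, we get a unique residue mod 35.
    Write x = 2 + 5·t and substitute into x ≡ 1 (mod 7): 5·t ≡ 1 − 2 = -1 (mod 7).
    Reduce coefficients mod 7: 5·t ≡ 6 (mod 7).
    The inverse of 5 mod 7 is 3 (since 5·3 = 15 = 2·7 + 1), so t ≡ 3·6 = 18 ≡ 4 (mod 7).
    Then x = 2 + 5·4 = 22, valid modulo lcm(5, 7) = 35: x ≡ 22 (mod 35).
  Combine with x ≡ 0 (mod 11): since gcd(35, 11) = 1, we get a unique residue mod 385.
    Write x = 22 + 35·t and substitute into x ≡ 0 (mod 11): 35·t ≡ 0 − 22 = -22 (mod 11).
    Reduce coefficients mod 11: 2·t ≡ 0 (mod 11).
    The inverse of 2 mod 11 is 6 (since 2·6 = 12 = 1·11 + 1), so t ≡ 6·0 = 0 ≡ 0 (mod 11).
    Then x = 22 + 35·0 = 22, valid modulo lcm(35, 11) = 385: x ≡ 22 (mod 385).
Verify: 22 mod 5 = 2 ✓, 22 mod 7 = 1 ✓, 22 mod 11 = 0 ✓.

x ≡ 22 (mod 385).


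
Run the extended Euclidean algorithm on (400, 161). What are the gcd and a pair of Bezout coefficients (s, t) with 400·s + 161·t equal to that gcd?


Euclidean algorithm on (400, 161) — divide until remainder is 0:
  400 = 2 · 161 + 78
  161 = 2 · 78 + 5
  78 = 15 · 5 + 3
  5 = 1 · 3 + 2
  3 = 1 · 2 + 1
  2 = 2 · 1 + 0
gcd(400, 161) = 1.
Track Bezout coefficients alongside the remainders: start with r₀ = 400 = a·1 + b·0 (s = 1, t = 0) and r₁ = 161 = a·0 + b·1 (s = 0, t = 1); each new remainder r_{k+1} = r_{k-1} − q_k·r_k inherits s_{k+1} = s_{k-1} − q_k·s_k, t_{k+1} = t_{k-1} − q_k·t_k, so r_k = a·s_k + b·t_k at every step:
  q = 2: r = 78, s = 1 − 2·0 = 1, t = 0 − 2·1 = -2  (check: 400·1 + 161·(-2) = 78)
  q = 2: r = 5, s = 0 − 2·1 = -2, t = 1 − 2·(-2) = 5  (check: 400·(-2) + 161·5 = 5)
  q = 15: r = 3, s = 1 − 15·(-2) = 31, t = -2 − 15·5 = -77  (check: 400·31 + 161·(-77) = 3)
  q = 1: r = 2, s = -2 − 1·31 = -33, t = 5 − 1·(-77) = 82  (check: 400·(-33) + 161·82 = 2)
  q = 1: r = 1, s = 31 − 1·(-33) = 64, t = -77 − 1·82 = -159  (check: 400·64 + 161·(-159) = 1)
The row with r = 1 (the gcd) gives the Bezout coefficients s = 64, t = -159.
Result: 400 · (64) + 161 · (-159) = 1.

gcd(400, 161) = 1; s = 64, t = -159 (check: 400·64 + 161·(-159) = 1).


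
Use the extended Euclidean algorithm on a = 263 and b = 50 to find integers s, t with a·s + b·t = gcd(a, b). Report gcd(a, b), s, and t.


Euclidean algorithm on (263, 50) — divide until remainder is 0:
  263 = 5 · 50 + 13
  50 = 3 · 13 + 11
  13 = 1 · 11 + 2
  11 = 5 · 2 + 1
  2 = 2 · 1 + 0
gcd(263, 50) = 1.
Track Bezout coefficients alongside the remainders: start with r₀ = 263 = a·1 + b·0 (s = 1, t = 0) and r₁ = 50 = a·0 + b·1 (s = 0, t = 1); each new remainder r_{k+1} = r_{k-1} − q_k·r_k inherits s_{k+1} = s_{k-1} − q_k·s_k, t_{k+1} = t_{k-1} − q_k·t_k, so r_k = a·s_k + b·t_k at every step:
  q = 5: r = 13, s = 1 − 5·0 = 1, t = 0 − 5·1 = -5  (check: 263·1 + 50·(-5) = 13)
  q = 3: r = 11, s = 0 − 3·1 = -3, t = 1 − 3·(-5) = 16  (check: 263·(-3) + 50·16 = 11)
  q = 1: r = 2, s = 1 − 1·(-3) = 4, t = -5 − 1·16 = -21  (check: 263·4 + 50·(-21) = 2)
  q = 5: r = 1, s = -3 − 5·4 = -23, t = 16 − 5·(-21) = 121  (check: 263·(-23) + 50·121 = 1)
The row with r = 1 (the gcd) gives the Bezout coefficients s = -23, t = 121.
Result: 263 · (-23) + 50 · (121) = 1.

gcd(263, 50) = 1; s = -23, t = 121 (check: 263·(-23) + 50·121 = 1).


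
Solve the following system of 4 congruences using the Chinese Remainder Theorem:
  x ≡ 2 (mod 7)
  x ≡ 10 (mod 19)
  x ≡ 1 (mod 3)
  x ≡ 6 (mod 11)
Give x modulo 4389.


Product of moduli M = 7 · 19 · 3 · 11 = 4389.
Merge one congruence at a time:
  Start: x ≡ 2 (mod 7).
  Combine with x ≡ 10 (mod 19); new modulus lcm = 133.
    Write x = 2 + 7·t and substitute into x ≡ 10 (mod 19): 7·t ≡ 10 − 2 = 8 (mod 19).
    The inverse of 7 mod 19 is 11 (since 7·11 = 77 = 4·19 + 1), so t ≡ 11·8 = 88 ≡ 12 (mod 19).
    Then x = 2 + 7·12 = 86, valid modulo lcm(7, 19) = 133: x ≡ 86 (mod 133).
  Combine with x ≡ 1 (mod 3); new modulus lcm = 399.
    Write x = 86 + 133·t and substitute into x ≡ 1 (mod 3): 133·t ≡ 1 − 86 = -85 (mod 3).
    Reduce coefficients mod 3: 1·t ≡ 2 (mod 3).
    So t ≡ 2 (mod 3).
    Then x = 86 + 133·2 = 352, valid modulo lcm(133, 3) = 399: x ≡ 352 (mod 399).
  Combine with x ≡ 6 (mod 11); new modulus lcm = 4389.
    Write x = 352 + 399·t and substitute into x ≡ 6 (mod 11): 399·t ≡ 6 − 352 = -346 (mod 11).
    Reduce coefficients mod 11: 3·t ≡ 6 (mod 11).
    The inverse of 3 mod 11 is 4 (since 3·4 = 12 = 1·11 + 1), so t ≡ 4·6 = 24 ≡ 2 (mod 11).
    Then x = 352 + 399·2 = 1150, valid modulo lcm(399, 11) = 4389: x ≡ 1150 (mod 4389).
Verify against each original: 1150 mod 7 = 2, 1150 mod 19 = 10, 1150 mod 3 = 1, 1150 mod 11 = 6.

x ≡ 1150 (mod 4389).


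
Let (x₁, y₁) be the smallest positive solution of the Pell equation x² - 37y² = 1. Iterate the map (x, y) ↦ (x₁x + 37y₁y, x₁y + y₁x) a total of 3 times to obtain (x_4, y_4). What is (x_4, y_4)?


Step 1: Find the fundamental solution (x₁, y₁) of x² - 37y² = 1.
  Expand √37 as a continued fraction. a₀ = ⌊√37⌋ = 6; iterate m_{k+1} = d_k·a_k − m_k, d_{k+1} = (37 − m_{k+1}²)/d_k, a_{k+1} = ⌊(a₀ + m_{k+1})/d_{k+1}⌋ (starting m₀ = 0, d₀ = 1), with convergents p_k = a_k·p_{k-1} + p_{k-2}, q_k = a_k·q_{k-1} + q_{k-2} (p₋₁ = 1, q₋₁ = 0):
  k = 0: a₀ = 6; p₀/q₀ = 6/1; p₀² − 37·q₀² = 36 − 37 = -1.
  k = 1: m = 6, d = 1, a = ⌊(6 + 6)/1⌋ = 12; p/q = (12·6 + 1)/(12·1 + 0) = 73/12; p² − 37·q² = 5329 − 5328 = 1.
  The first convergent with p² − 37·q² = 1 gives the fundamental solution (x₁, y₁) = (73, 12).
Step 2: Apply the recurrence (x_{n+1}, y_{n+1}) = (x₁x_n + 37y₁y_n, x₁y_n + y₁x_n) repeatedly.
  From (x_1, y_1) = (73, 12): x_2 = 73·73 + 37·12·12 = 10657; y_2 = 73·12 + 12·73 = 1752.
  From (x_2, y_2) = (10657, 1752): x_3 = 73·10657 + 37·12·1752 = 1555849; y_3 = 73·1752 + 12·10657 = 255780.
  From (x_3, y_3) = (1555849, 255780): x_4 = 73·1555849 + 37·12·255780 = 227143297; y_4 = 73·255780 + 12·1555849 = 37342128.
Step 3: Verify x_4² - 37·y_4² = 51594077372030209 - 51594077372030208 = 1 (should be 1). ✓

(x_1, y_1) = (73, 12); (x_4, y_4) = (227143297, 37342128).


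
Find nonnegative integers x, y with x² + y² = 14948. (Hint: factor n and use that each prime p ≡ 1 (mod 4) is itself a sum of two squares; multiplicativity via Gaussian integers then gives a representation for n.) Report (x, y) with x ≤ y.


Step 1: Factor n = 14948 = 2^2 · 37 · 101.
Step 2: Check the mod-4 condition on each prime factor: 2 = 2 (special); 37 ≡ 1 (mod 4), exponent 1; 101 ≡ 1 (mod 4), exponent 1.
All primes ≡ 3 (mod 4) appear to even exponent (or don't appear), so by the two-squares theorem n IS expressible as a sum of two squares.
Step 3: Build a representation. Group n = k² · m with k = 2 and m = 37 · 101 = 3737 (a product of primes ≡ 1 (mod 4)); a representation of m scales to one of n via (k·x)² + (k·y)² = k²(x² + y²). Each prime p ≡ 1 (mod 4) is itself a sum of two squares; find a² by testing p − a² for a perfect square:
  37: 37 − 1² = 36 = 6² ⇒ 37 = 1² + 6².
  101: 101 − 1² = 100 = 10² ⇒ 101 = 1² + 10².
  Combine using the Brahmagupta–Fibonacci identity (a² + b²)(c² + d²) = (ac − bd)² + (ad + bc)² = (ac + bd)² + (ad − bc)²:
  37 · 101 = 3737: from (1² + 6²)(1² + 10²), take (1·1 − 6·10, 1·10 + 6·1) = (1 − 60, 10 + 6) = (-59, 16); dropping signs (only squares matter) gives (59, 16); check 59² + 16² = 3481 + 256 = 3737 ✓.
  Scale by k = 2: (2·59, 2·16) = (118, 32).
Step 4: Order so x ≤ y and verify: 32² + 118² = 1024 + 13924 = 14948 = n. ✓

n = 14948 = 32² + 118² (one valid representation with x ≤ y).


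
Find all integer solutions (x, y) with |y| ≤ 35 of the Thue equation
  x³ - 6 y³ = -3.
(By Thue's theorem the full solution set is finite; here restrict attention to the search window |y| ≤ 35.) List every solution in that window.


The equation is x³ - 6y³ = -3. For fixed y, x³ = 6·y³ − 3, so a solution requires the RHS to be a perfect cube.
Strategy: iterate y from -35 to 35, compute RHS = 6·y³ − 3, and check whether it is a (positive or negative) perfect cube.
Check small values of y:
  y = 0: RHS = -3 is not a perfect cube.
  y = 1: RHS = 3 is not a perfect cube.
  y = -1: RHS = -9 is not a perfect cube.
  y = 2: RHS = 45 is not a perfect cube.
  y = -2: RHS = -51 is not a perfect cube.
  y = 3: RHS = 159 is not a perfect cube.
  y = -3: RHS = -165 is not a perfect cube.
Continuing the search up to |y| = 35 finds no solutions either.
No (x, y) in the scanned range satisfies the equation.

No integer solutions with |y| ≤ 35.


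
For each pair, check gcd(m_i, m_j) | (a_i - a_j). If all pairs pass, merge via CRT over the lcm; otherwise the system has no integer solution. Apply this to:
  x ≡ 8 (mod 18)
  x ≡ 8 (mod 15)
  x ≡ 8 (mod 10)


Moduli 18, 15, 10 are not pairwise coprime, so CRT works modulo lcm(m_i) when all pairwise compatibility conditions hold.
Pairwise compatibility: gcd(m_i, m_j) must divide a_i - a_j for every pair.
Merge one congruence at a time:
  Start: x ≡ 8 (mod 18).
  Combine with x ≡ 8 (mod 15): gcd(18, 15) = 3; 8 - 8 = 0, which IS divisible by 3, so compatible.
    Write x = 8 + 18·t and substitute into x ≡ 8 (mod 15): 18·t ≡ 8 − 8 = 0 (mod 15).
    Divide the congruence (and modulus) by g = 3: 6·t ≡ 0 (mod 5).
    Reduce coefficients mod 5: 1·t ≡ 0 (mod 5).
    So t ≡ 0 (mod 5).
    Then x = 8 + 18·0 = 8, valid modulo lcm(18, 15) = 90: x ≡ 8 (mod 90).
  Combine with x ≡ 8 (mod 10): gcd(90, 10) = 10; 8 - 8 = 0, which IS divisible by 10, so compatible.
    Write x = 8 + 90·t and substitute into x ≡ 8 (mod 10): 90·t ≡ 8 − 8 = 0 (mod 10).
    Divide the congruence (and modulus) by g = 10: 9·t ≡ 0 (mod 1).
    Modulo 1 every t works; take t = 0.
    Then x = 8 + 90·0 = 8, valid modulo lcm(90, 10) = 90: x ≡ 8 (mod 90).
Verify: 8 mod 18 = 8, 8 mod 15 = 8, 8 mod 10 = 8.

x ≡ 8 (mod 90).


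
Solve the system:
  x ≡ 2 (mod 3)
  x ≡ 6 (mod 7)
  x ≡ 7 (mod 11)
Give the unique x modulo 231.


Moduli 3, 7, 11 are pairwise coprime; by CRT there is a unique solution modulo M = 3 · 7 · 11 = 231.
Solve pairwise, accumulating the modulus:
  Start with x ≡ 2 (mod 3).
  Combine with x ≡ 6 (mod 7): since gcd(3, 7) = 1, we get a unique residue mod 21.
    Write x = 2 + 3·t and substitute into x ≡ 6 (mod 7): 3·t ≡ 6 − 2 = 4 (mod 7).
    The inverse of 3 mod 7 is 5 (since 3·5 = 15 = 2·7 + 1), so t ≡ 5·4 = 20 ≡ 6 (mod 7).
    Then x = 2 + 3·6 = 20, valid modulo lcm(3, 7) = 21: x ≡ 20 (mod 21).
  Combine with x ≡ 7 (mod 11): since gcd(21, 11) = 1, we get a unique residue mod 231.
    Write x = 20 + 21·t and substitute into x ≡ 7 (mod 11): 21·t ≡ 7 − 20 = -13 (mod 11).
    Reduce coefficients mod 11: 10·t ≡ 9 (mod 11).
    The inverse of 10 mod 11 is 10 (since 10·10 = 100 = 9·11 + 1), so t ≡ 10·9 = 90 ≡ 2 (mod 11).
    Then x = 20 + 21·2 = 62, valid modulo lcm(21, 11) = 231: x ≡ 62 (mod 231).
Verify: 62 mod 3 = 2 ✓, 62 mod 7 = 6 ✓, 62 mod 11 = 7 ✓.

x ≡ 62 (mod 231).


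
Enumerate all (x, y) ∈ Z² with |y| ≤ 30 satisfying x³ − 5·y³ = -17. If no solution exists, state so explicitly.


The equation is x³ - 5y³ = -17. For fixed y, x³ = 5·y³ − 17, so a solution requires the RHS to be a perfect cube.
Strategy: iterate y from -30 to 30, compute RHS = 5·y³ − 17, and check whether it is a (positive or negative) perfect cube.
Check small values of y:
  y = 0: RHS = -17 is not a perfect cube.
  y = 1: RHS = -12 is not a perfect cube.
  y = -1: RHS = -22 is not a perfect cube.
  y = 2: RHS = 23 is not a perfect cube.
  y = -2: RHS = -57 is not a perfect cube.
  y = 3: RHS = 118 is not a perfect cube.
  y = -3: RHS = -152 is not a perfect cube.
Continuing the search up to |y| = 30 finds no solutions either.
No (x, y) in the scanned range satisfies the equation.

No integer solutions with |y| ≤ 30.


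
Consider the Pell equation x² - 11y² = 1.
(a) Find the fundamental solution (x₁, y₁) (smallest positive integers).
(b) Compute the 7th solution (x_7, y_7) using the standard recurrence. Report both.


Step 1: Find the fundamental solution (x₁, y₁) of x² - 11y² = 1.
  Expand √11 as a continued fraction. a₀ = ⌊√11⌋ = 3; iterate m_{k+1} = d_k·a_k − m_k, d_{k+1} = (11 − m_{k+1}²)/d_k, a_{k+1} = ⌊(a₀ + m_{k+1})/d_{k+1}⌋ (starting m₀ = 0, d₀ = 1), with convergents p_k = a_k·p_{k-1} + p_{k-2}, q_k = a_k·q_{k-1} + q_{k-2} (p₋₁ = 1, q₋₁ = 0):
  k = 0: a₀ = 3; p₀/q₀ = 3/1; p₀² − 11·q₀² = 9 − 11 = -2.
  k = 1: m = 3, d = 2, a = ⌊(3 + 3)/2⌋ = 3; p/q = (3·3 + 1)/(3·1 + 0) = 10/3; p² − 11·q² = 100 − 99 = 1.
  The first convergent with p² − 11·q² = 1 gives the fundamental solution (x₁, y₁) = (10, 3).
Step 2: Apply the recurrence (x_{n+1}, y_{n+1}) = (x₁x_n + 11y₁y_n, x₁y_n + y₁x_n) repeatedly.
  From (x_1, y_1) = (10, 3): x_2 = 10·10 + 11·3·3 = 199; y_2 = 10·3 + 3·10 = 60.
  From (x_2, y_2) = (199, 60): x_3 = 10·199 + 11·3·60 = 3970; y_3 = 10·60 + 3·199 = 1197.
  From (x_3, y_3) = (3970, 1197): x_4 = 10·3970 + 11·3·1197 = 79201; y_4 = 10·1197 + 3·3970 = 23880.
  From (x_4, y_4) = (79201, 23880): x_5 = 10·79201 + 11·3·23880 = 1580050; y_5 = 10·23880 + 3·79201 = 476403.
  From (x_5, y_5) = (1580050, 476403): x_6 = 10·1580050 + 11·3·476403 = 31521799; y_6 = 10·476403 + 3·1580050 = 9504180.
  From (x_6, y_6) = (31521799, 9504180): x_7 = 10·31521799 + 11·3·9504180 = 628855930; y_7 = 10·9504180 + 3·31521799 = 189607197.
Step 3: Verify x_7² - 11·y_7² = 395459780696164900 - 395459780696164899 = 1 (should be 1). ✓

(x_1, y_1) = (10, 3); (x_7, y_7) = (628855930, 189607197).


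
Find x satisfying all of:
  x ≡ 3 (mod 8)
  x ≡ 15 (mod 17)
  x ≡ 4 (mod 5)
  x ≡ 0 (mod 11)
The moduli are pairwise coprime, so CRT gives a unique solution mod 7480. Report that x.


Product of moduli M = 8 · 17 · 5 · 11 = 7480.
Merge one congruence at a time:
  Start: x ≡ 3 (mod 8).
  Combine with x ≡ 15 (mod 17); new modulus lcm = 136.
    Write x = 3 + 8·t and substitute into x ≡ 15 (mod 17): 8·t ≡ 15 − 3 = 12 (mod 17).
    The inverse of 8 mod 17 is 15 (since 8·15 = 120 = 7·17 + 1), so t ≡ 15·12 = 180 ≡ 10 (mod 17).
    Then x = 3 + 8·10 = 83, valid modulo lcm(8, 17) = 136: x ≡ 83 (mod 136).
  Combine with x ≡ 4 (mod 5); new modulus lcm = 680.
    Write x = 83 + 136·t and substitute into x ≡ 4 (mod 5): 136·t ≡ 4 − 83 = -79 (mod 5).
    Reduce coefficients mod 5: 1·t ≡ 1 (mod 5).
    So t ≡ 1 (mod 5).
    Then x = 83 + 136·1 = 219, valid modulo lcm(136, 5) = 680: x ≡ 219 (mod 680).
  Combine with x ≡ 0 (mod 11); new modulus lcm = 7480.
    Write x = 219 + 680·t and substitute into x ≡ 0 (mod 11): 680·t ≡ 0 − 219 = -219 (mod 11).
    Reduce coefficients mod 11: 9·t ≡ 1 (mod 11).
    The inverse of 9 mod 11 is 5 (since 9·5 = 45 = 4·11 + 1), so t ≡ 5·1 = 5 ≡ 5 (mod 11).
    Then x = 219 + 680·5 = 3619, valid modulo lcm(680, 11) = 7480: x ≡ 3619 (mod 7480).
Verify against each original: 3619 mod 8 = 3, 3619 mod 17 = 15, 3619 mod 5 = 4, 3619 mod 11 = 0.

x ≡ 3619 (mod 7480).


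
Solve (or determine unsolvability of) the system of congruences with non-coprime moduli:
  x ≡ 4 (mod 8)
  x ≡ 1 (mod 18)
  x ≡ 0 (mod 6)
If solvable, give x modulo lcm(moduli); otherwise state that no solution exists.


Moduli 8, 18, 6 are not pairwise coprime, so CRT works modulo lcm(m_i) when all pairwise compatibility conditions hold.
Pairwise compatibility: gcd(m_i, m_j) must divide a_i - a_j for every pair.
Merge one congruence at a time:
  Start: x ≡ 4 (mod 8).
  Combine with x ≡ 1 (mod 18): gcd(8, 18) = 2, and 1 - 4 = -3 is NOT divisible by 2.
    ⇒ system is inconsistent (no integer solution).

No solution (the system is inconsistent).


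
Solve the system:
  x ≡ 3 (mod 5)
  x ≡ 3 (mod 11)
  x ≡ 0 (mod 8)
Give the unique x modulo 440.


Moduli 5, 11, 8 are pairwise coprime; by CRT there is a unique solution modulo M = 5 · 11 · 8 = 440.
Solve pairwise, accumulating the modulus:
  Start with x ≡ 3 (mod 5).
  Combine with x ≡ 3 (mod 11): since gcd(5, 11) = 1, we get a unique residue mod 55.
    Write x = 3 + 5·t and substitute into x ≡ 3 (mod 11): 5·t ≡ 3 − 3 = 0 (mod 11).
    The inverse of 5 mod 11 is 9 (since 5·9 = 45 = 4·11 + 1), so t ≡ 9·0 = 0 ≡ 0 (mod 11).
    Then x = 3 + 5·0 = 3, valid modulo lcm(5, 11) = 55: x ≡ 3 (mod 55).
  Combine with x ≡ 0 (mod 8): since gcd(55, 8) = 1, we get a unique residue mod 440.
    Write x = 3 + 55·t and substitute into x ≡ 0 (mod 8): 55·t ≡ 0 − 3 = -3 (mod 8).
    Reduce coefficients mod 8: 7·t ≡ 5 (mod 8).
    The inverse of 7 mod 8 is 7 (since 7·7 = 49 = 6·8 + 1), so t ≡ 7·5 = 35 ≡ 3 (mod 8).
    Then x = 3 + 55·3 = 168, valid modulo lcm(55, 8) = 440: x ≡ 168 (mod 440).
Verify: 168 mod 5 = 3 ✓, 168 mod 11 = 3 ✓, 168 mod 8 = 0 ✓.

x ≡ 168 (mod 440).


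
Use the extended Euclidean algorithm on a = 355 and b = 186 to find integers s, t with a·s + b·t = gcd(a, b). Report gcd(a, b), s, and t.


Euclidean algorithm on (355, 186) — divide until remainder is 0:
  355 = 1 · 186 + 169
  186 = 1 · 169 + 17
  169 = 9 · 17 + 16
  17 = 1 · 16 + 1
  16 = 16 · 1 + 0
gcd(355, 186) = 1.
Track Bezout coefficients alongside the remainders: start with r₀ = 355 = a·1 + b·0 (s = 1, t = 0) and r₁ = 186 = a·0 + b·1 (s = 0, t = 1); each new remainder r_{k+1} = r_{k-1} − q_k·r_k inherits s_{k+1} = s_{k-1} − q_k·s_k, t_{k+1} = t_{k-1} − q_k·t_k, so r_k = a·s_k + b·t_k at every step:
  q = 1: r = 169, s = 1 − 1·0 = 1, t = 0 − 1·1 = -1  (check: 355·1 + 186·(-1) = 169)
  q = 1: r = 17, s = 0 − 1·1 = -1, t = 1 − 1·(-1) = 2  (check: 355·(-1) + 186·2 = 17)
  q = 9: r = 16, s = 1 − 9·(-1) = 10, t = -1 − 9·2 = -19  (check: 355·10 + 186·(-19) = 16)
  q = 1: r = 1, s = -1 − 1·10 = -11, t = 2 − 1·(-19) = 21  (check: 355·(-11) + 186·21 = 1)
The row with r = 1 (the gcd) gives the Bezout coefficients s = -11, t = 21.
Result: 355 · (-11) + 186 · (21) = 1.

gcd(355, 186) = 1; s = -11, t = 21 (check: 355·(-11) + 186·21 = 1).


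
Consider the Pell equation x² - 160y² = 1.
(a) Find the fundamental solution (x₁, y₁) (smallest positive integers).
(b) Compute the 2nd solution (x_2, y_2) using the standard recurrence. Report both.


Step 1: Find the fundamental solution (x₁, y₁) of x² - 160y² = 1.
  Expand √160 as a continued fraction. a₀ = ⌊√160⌋ = 12; iterate m_{k+1} = d_k·a_k − m_k, d_{k+1} = (160 − m_{k+1}²)/d_k, a_{k+1} = ⌊(a₀ + m_{k+1})/d_{k+1}⌋ (starting m₀ = 0, d₀ = 1), with convergents p_k = a_k·p_{k-1} + p_{k-2}, q_k = a_k·q_{k-1} + q_{k-2} (p₋₁ = 1, q₋₁ = 0):
  k = 0: a₀ = 12; p₀/q₀ = 12/1; p₀² − 160·q₀² = 144 − 160 = -16.
  k = 1: m = 12, d = 16, a = ⌊(12 + 12)/16⌋ = 1; p/q = (1·12 + 1)/(1·1 + 0) = 13/1; p² − 160·q² = 169 − 160 = 9.
  k = 2: m = 4, d = 9, a = ⌊(12 + 4)/9⌋ = 1; p/q = (1·13 + 12)/(1·1 + 1) = 25/2; p² − 160·q² = 625 − 640 = -15.
  k = 3: m = 5, d = 15, a = ⌊(12 + 5)/15⌋ = 1; p/q = (1·25 + 13)/(1·2 + 1) = 38/3; p² − 160·q² = 1444 − 1440 = 4.
  k = 4: m = 10, d = 4, a = ⌊(12 + 10)/4⌋ = 5; p/q = (5·38 + 25)/(5·3 + 2) = 215/17; p² − 160·q² = 46225 − 46240 = -15.
  k = 5: m = 10, d = 15, a = ⌊(12 + 10)/15⌋ = 1; p/q = (1·215 + 38)/(1·17 + 3) = 253/20; p² − 160·q² = 64009 − 64000 = 9.
  k = 6: m = 5, d = 9, a = ⌊(12 + 5)/9⌋ = 1; p/q = (1·253 + 215)/(1·20 + 17) = 468/37; p² − 160·q² = 219024 − 219040 = -16.
  k = 7: m = 4, d = 16, a = ⌊(12 + 4)/16⌋ = 1; p/q = (1·468 + 253)/(1·37 + 20) = 721/57; p² − 160·q² = 519841 − 519840 = 1.
  The first convergent with p² − 160·q² = 1 gives the fundamental solution (x₁, y₁) = (721, 57).
Step 2: Apply the recurrence (x_{n+1}, y_{n+1}) = (x₁x_n + 160y₁y_n, x₁y_n + y₁x_n) repeatedly.
  From (x_1, y_1) = (721, 57): x_2 = 721·721 + 160·57·57 = 1039681; y_2 = 721·57 + 57·721 = 82194.
Step 3: Verify x_2² - 160·y_2² = 1080936581761 - 1080936581760 = 1 (should be 1). ✓

(x_1, y_1) = (721, 57); (x_2, y_2) = (1039681, 82194).
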